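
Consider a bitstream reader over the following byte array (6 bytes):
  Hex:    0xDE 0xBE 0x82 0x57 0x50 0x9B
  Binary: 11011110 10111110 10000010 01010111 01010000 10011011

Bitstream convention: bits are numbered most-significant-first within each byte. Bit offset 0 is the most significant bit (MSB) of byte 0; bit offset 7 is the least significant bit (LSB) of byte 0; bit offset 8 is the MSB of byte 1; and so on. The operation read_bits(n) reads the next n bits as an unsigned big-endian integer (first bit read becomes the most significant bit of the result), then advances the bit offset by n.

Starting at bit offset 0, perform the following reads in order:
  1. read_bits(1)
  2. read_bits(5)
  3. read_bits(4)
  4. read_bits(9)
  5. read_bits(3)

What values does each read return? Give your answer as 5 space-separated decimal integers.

Read 1: bits[0:1] width=1 -> value=1 (bin 1); offset now 1 = byte 0 bit 1; 47 bits remain
Read 2: bits[1:6] width=5 -> value=23 (bin 10111); offset now 6 = byte 0 bit 6; 42 bits remain
Read 3: bits[6:10] width=4 -> value=10 (bin 1010); offset now 10 = byte 1 bit 2; 38 bits remain
Read 4: bits[10:19] width=9 -> value=500 (bin 111110100); offset now 19 = byte 2 bit 3; 29 bits remain
Read 5: bits[19:22] width=3 -> value=0 (bin 000); offset now 22 = byte 2 bit 6; 26 bits remain

Answer: 1 23 10 500 0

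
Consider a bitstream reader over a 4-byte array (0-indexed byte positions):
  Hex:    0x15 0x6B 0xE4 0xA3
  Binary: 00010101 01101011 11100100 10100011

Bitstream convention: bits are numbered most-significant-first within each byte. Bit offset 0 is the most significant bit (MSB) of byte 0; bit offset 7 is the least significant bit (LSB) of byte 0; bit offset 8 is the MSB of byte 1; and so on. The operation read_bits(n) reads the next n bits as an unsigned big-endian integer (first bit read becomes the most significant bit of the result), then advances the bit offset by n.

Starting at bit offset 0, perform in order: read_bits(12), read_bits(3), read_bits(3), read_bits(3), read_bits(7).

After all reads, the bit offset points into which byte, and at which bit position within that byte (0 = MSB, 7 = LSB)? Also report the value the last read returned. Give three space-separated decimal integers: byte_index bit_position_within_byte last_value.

Read 1: bits[0:12] width=12 -> value=342 (bin 000101010110); offset now 12 = byte 1 bit 4; 20 bits remain
Read 2: bits[12:15] width=3 -> value=5 (bin 101); offset now 15 = byte 1 bit 7; 17 bits remain
Read 3: bits[15:18] width=3 -> value=7 (bin 111); offset now 18 = byte 2 bit 2; 14 bits remain
Read 4: bits[18:21] width=3 -> value=4 (bin 100); offset now 21 = byte 2 bit 5; 11 bits remain
Read 5: bits[21:28] width=7 -> value=74 (bin 1001010); offset now 28 = byte 3 bit 4; 4 bits remain

Answer: 3 4 74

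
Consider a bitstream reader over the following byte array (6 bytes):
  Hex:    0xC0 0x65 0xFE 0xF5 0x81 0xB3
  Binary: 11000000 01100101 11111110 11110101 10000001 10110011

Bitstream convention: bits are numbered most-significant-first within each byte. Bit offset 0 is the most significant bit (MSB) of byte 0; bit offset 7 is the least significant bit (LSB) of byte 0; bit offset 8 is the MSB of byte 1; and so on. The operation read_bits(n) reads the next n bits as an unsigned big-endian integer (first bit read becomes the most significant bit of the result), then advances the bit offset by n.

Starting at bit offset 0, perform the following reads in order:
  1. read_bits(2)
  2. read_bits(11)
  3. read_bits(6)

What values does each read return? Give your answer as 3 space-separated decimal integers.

Answer: 3 12 47

Derivation:
Read 1: bits[0:2] width=2 -> value=3 (bin 11); offset now 2 = byte 0 bit 2; 46 bits remain
Read 2: bits[2:13] width=11 -> value=12 (bin 00000001100); offset now 13 = byte 1 bit 5; 35 bits remain
Read 3: bits[13:19] width=6 -> value=47 (bin 101111); offset now 19 = byte 2 bit 3; 29 bits remain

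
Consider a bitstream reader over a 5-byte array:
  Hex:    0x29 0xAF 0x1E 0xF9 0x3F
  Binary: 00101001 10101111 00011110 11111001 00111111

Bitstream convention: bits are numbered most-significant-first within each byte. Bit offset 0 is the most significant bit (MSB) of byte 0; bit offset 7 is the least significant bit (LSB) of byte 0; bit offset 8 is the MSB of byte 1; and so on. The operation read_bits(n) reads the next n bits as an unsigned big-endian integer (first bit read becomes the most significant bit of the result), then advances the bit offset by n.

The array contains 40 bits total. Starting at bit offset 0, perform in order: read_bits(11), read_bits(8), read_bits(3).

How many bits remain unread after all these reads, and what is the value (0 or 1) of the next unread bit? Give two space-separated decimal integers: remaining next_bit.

Answer: 18 1

Derivation:
Read 1: bits[0:11] width=11 -> value=333 (bin 00101001101); offset now 11 = byte 1 bit 3; 29 bits remain
Read 2: bits[11:19] width=8 -> value=120 (bin 01111000); offset now 19 = byte 2 bit 3; 21 bits remain
Read 3: bits[19:22] width=3 -> value=7 (bin 111); offset now 22 = byte 2 bit 6; 18 bits remain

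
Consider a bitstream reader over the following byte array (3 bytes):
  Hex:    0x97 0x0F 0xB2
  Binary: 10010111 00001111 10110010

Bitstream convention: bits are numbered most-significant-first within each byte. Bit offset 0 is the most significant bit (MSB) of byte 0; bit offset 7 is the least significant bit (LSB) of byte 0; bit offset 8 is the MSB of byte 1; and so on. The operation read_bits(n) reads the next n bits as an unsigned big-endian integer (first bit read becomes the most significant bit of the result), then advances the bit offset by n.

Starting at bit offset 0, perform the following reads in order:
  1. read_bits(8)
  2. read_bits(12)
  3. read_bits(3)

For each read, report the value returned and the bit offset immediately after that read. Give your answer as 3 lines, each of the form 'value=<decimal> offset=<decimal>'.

Answer: value=151 offset=8
value=251 offset=20
value=1 offset=23

Derivation:
Read 1: bits[0:8] width=8 -> value=151 (bin 10010111); offset now 8 = byte 1 bit 0; 16 bits remain
Read 2: bits[8:20] width=12 -> value=251 (bin 000011111011); offset now 20 = byte 2 bit 4; 4 bits remain
Read 3: bits[20:23] width=3 -> value=1 (bin 001); offset now 23 = byte 2 bit 7; 1 bits remain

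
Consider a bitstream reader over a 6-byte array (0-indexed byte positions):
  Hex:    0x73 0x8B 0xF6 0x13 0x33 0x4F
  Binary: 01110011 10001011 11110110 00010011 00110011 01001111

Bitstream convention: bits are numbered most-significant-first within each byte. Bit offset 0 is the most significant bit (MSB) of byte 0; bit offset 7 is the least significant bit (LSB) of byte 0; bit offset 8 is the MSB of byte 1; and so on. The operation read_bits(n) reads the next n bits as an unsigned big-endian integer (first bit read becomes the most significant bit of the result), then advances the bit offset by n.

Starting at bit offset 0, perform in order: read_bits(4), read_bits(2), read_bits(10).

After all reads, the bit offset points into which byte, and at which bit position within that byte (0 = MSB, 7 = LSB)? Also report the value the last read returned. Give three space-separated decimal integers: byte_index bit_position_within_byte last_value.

Answer: 2 0 907

Derivation:
Read 1: bits[0:4] width=4 -> value=7 (bin 0111); offset now 4 = byte 0 bit 4; 44 bits remain
Read 2: bits[4:6] width=2 -> value=0 (bin 00); offset now 6 = byte 0 bit 6; 42 bits remain
Read 3: bits[6:16] width=10 -> value=907 (bin 1110001011); offset now 16 = byte 2 bit 0; 32 bits remain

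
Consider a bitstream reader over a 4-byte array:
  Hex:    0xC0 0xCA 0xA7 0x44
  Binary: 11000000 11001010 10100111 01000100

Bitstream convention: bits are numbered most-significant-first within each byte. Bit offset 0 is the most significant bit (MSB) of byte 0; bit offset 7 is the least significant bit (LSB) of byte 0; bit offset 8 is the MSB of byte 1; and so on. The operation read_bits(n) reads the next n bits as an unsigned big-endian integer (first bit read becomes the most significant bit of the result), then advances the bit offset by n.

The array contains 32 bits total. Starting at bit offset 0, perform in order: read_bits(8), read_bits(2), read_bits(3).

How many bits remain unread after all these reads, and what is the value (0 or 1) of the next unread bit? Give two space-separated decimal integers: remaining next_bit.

Answer: 19 0

Derivation:
Read 1: bits[0:8] width=8 -> value=192 (bin 11000000); offset now 8 = byte 1 bit 0; 24 bits remain
Read 2: bits[8:10] width=2 -> value=3 (bin 11); offset now 10 = byte 1 bit 2; 22 bits remain
Read 3: bits[10:13] width=3 -> value=1 (bin 001); offset now 13 = byte 1 bit 5; 19 bits remain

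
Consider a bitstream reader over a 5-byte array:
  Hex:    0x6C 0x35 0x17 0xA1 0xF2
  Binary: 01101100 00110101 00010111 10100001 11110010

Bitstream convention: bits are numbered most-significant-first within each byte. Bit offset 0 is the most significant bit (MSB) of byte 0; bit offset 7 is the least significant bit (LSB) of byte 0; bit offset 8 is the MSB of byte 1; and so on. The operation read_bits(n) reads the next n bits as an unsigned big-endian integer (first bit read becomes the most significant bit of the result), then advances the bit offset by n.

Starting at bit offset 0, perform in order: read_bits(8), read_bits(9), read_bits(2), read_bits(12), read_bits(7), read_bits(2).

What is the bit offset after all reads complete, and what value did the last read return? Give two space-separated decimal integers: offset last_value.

Answer: 40 2

Derivation:
Read 1: bits[0:8] width=8 -> value=108 (bin 01101100); offset now 8 = byte 1 bit 0; 32 bits remain
Read 2: bits[8:17] width=9 -> value=106 (bin 001101010); offset now 17 = byte 2 bit 1; 23 bits remain
Read 3: bits[17:19] width=2 -> value=0 (bin 00); offset now 19 = byte 2 bit 3; 21 bits remain
Read 4: bits[19:31] width=12 -> value=3024 (bin 101111010000); offset now 31 = byte 3 bit 7; 9 bits remain
Read 5: bits[31:38] width=7 -> value=124 (bin 1111100); offset now 38 = byte 4 bit 6; 2 bits remain
Read 6: bits[38:40] width=2 -> value=2 (bin 10); offset now 40 = byte 5 bit 0; 0 bits remain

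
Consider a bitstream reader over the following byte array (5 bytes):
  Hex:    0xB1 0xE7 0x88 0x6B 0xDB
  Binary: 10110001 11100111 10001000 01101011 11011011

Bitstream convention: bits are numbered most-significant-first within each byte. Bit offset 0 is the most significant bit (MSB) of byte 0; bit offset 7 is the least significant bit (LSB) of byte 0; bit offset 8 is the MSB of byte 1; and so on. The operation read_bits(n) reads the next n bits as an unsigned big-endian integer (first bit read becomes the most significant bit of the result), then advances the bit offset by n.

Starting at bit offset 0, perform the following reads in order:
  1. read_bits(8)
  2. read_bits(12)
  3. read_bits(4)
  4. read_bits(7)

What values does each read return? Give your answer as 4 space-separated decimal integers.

Read 1: bits[0:8] width=8 -> value=177 (bin 10110001); offset now 8 = byte 1 bit 0; 32 bits remain
Read 2: bits[8:20] width=12 -> value=3704 (bin 111001111000); offset now 20 = byte 2 bit 4; 20 bits remain
Read 3: bits[20:24] width=4 -> value=8 (bin 1000); offset now 24 = byte 3 bit 0; 16 bits remain
Read 4: bits[24:31] width=7 -> value=53 (bin 0110101); offset now 31 = byte 3 bit 7; 9 bits remain

Answer: 177 3704 8 53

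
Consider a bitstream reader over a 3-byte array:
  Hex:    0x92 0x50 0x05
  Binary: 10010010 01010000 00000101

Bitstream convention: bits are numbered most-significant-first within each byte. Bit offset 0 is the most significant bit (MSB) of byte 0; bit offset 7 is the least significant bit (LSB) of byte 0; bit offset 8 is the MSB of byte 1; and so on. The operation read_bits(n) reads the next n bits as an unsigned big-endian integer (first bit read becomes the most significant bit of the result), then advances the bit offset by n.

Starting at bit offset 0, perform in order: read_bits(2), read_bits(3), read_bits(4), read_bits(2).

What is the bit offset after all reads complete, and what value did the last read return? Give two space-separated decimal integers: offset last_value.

Read 1: bits[0:2] width=2 -> value=2 (bin 10); offset now 2 = byte 0 bit 2; 22 bits remain
Read 2: bits[2:5] width=3 -> value=2 (bin 010); offset now 5 = byte 0 bit 5; 19 bits remain
Read 3: bits[5:9] width=4 -> value=4 (bin 0100); offset now 9 = byte 1 bit 1; 15 bits remain
Read 4: bits[9:11] width=2 -> value=2 (bin 10); offset now 11 = byte 1 bit 3; 13 bits remain

Answer: 11 2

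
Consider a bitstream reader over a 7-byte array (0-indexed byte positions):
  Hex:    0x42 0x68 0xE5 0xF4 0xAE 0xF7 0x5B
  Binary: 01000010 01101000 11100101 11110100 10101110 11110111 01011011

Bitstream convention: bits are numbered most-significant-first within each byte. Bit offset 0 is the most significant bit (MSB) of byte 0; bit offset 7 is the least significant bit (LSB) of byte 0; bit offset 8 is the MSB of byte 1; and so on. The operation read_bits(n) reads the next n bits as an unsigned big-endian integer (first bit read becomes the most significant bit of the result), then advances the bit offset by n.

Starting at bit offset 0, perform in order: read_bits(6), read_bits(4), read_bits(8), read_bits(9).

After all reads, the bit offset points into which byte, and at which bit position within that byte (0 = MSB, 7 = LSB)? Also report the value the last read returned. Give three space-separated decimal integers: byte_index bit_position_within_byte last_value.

Answer: 3 3 303

Derivation:
Read 1: bits[0:6] width=6 -> value=16 (bin 010000); offset now 6 = byte 0 bit 6; 50 bits remain
Read 2: bits[6:10] width=4 -> value=9 (bin 1001); offset now 10 = byte 1 bit 2; 46 bits remain
Read 3: bits[10:18] width=8 -> value=163 (bin 10100011); offset now 18 = byte 2 bit 2; 38 bits remain
Read 4: bits[18:27] width=9 -> value=303 (bin 100101111); offset now 27 = byte 3 bit 3; 29 bits remain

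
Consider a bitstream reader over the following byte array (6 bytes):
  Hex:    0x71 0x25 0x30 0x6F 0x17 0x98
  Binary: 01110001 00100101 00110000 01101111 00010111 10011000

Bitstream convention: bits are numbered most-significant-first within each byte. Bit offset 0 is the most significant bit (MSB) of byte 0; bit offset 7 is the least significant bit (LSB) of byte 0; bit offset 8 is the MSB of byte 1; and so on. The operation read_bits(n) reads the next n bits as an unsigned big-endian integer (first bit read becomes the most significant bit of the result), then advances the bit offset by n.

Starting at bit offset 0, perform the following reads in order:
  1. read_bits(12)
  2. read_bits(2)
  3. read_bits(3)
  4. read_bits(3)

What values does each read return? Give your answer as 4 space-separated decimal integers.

Read 1: bits[0:12] width=12 -> value=1810 (bin 011100010010); offset now 12 = byte 1 bit 4; 36 bits remain
Read 2: bits[12:14] width=2 -> value=1 (bin 01); offset now 14 = byte 1 bit 6; 34 bits remain
Read 3: bits[14:17] width=3 -> value=2 (bin 010); offset now 17 = byte 2 bit 1; 31 bits remain
Read 4: bits[17:20] width=3 -> value=3 (bin 011); offset now 20 = byte 2 bit 4; 28 bits remain

Answer: 1810 1 2 3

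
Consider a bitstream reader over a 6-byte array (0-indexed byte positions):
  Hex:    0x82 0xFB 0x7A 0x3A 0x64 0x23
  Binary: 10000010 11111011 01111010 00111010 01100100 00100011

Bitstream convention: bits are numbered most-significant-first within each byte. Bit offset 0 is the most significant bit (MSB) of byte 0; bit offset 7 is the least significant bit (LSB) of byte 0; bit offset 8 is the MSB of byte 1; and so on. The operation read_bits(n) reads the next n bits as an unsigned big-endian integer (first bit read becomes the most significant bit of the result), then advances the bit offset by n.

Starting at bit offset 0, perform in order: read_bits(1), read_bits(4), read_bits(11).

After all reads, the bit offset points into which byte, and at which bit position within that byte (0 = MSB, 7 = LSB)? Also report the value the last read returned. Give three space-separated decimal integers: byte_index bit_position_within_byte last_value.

Answer: 2 0 763

Derivation:
Read 1: bits[0:1] width=1 -> value=1 (bin 1); offset now 1 = byte 0 bit 1; 47 bits remain
Read 2: bits[1:5] width=4 -> value=0 (bin 0000); offset now 5 = byte 0 bit 5; 43 bits remain
Read 3: bits[5:16] width=11 -> value=763 (bin 01011111011); offset now 16 = byte 2 bit 0; 32 bits remain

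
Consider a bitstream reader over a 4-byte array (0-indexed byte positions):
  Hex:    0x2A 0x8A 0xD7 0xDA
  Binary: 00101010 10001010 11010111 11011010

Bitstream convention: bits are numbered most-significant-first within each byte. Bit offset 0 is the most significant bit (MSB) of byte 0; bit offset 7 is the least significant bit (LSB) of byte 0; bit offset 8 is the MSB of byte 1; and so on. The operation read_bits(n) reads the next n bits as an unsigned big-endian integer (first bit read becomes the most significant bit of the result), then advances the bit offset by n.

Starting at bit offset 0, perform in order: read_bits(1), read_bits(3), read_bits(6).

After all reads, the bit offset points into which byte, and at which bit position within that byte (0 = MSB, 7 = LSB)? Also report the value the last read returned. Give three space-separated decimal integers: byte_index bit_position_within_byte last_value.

Answer: 1 2 42

Derivation:
Read 1: bits[0:1] width=1 -> value=0 (bin 0); offset now 1 = byte 0 bit 1; 31 bits remain
Read 2: bits[1:4] width=3 -> value=2 (bin 010); offset now 4 = byte 0 bit 4; 28 bits remain
Read 3: bits[4:10] width=6 -> value=42 (bin 101010); offset now 10 = byte 1 bit 2; 22 bits remain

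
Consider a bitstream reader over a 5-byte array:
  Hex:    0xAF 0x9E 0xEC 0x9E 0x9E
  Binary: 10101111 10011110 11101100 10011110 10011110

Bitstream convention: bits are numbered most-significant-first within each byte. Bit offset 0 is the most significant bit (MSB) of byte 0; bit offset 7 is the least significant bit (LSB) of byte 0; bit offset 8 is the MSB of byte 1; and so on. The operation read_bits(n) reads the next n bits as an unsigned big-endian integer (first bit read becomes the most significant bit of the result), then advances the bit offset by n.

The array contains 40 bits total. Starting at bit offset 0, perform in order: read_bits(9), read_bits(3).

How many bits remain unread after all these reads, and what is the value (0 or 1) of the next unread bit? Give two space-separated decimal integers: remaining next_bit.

Read 1: bits[0:9] width=9 -> value=351 (bin 101011111); offset now 9 = byte 1 bit 1; 31 bits remain
Read 2: bits[9:12] width=3 -> value=1 (bin 001); offset now 12 = byte 1 bit 4; 28 bits remain

Answer: 28 1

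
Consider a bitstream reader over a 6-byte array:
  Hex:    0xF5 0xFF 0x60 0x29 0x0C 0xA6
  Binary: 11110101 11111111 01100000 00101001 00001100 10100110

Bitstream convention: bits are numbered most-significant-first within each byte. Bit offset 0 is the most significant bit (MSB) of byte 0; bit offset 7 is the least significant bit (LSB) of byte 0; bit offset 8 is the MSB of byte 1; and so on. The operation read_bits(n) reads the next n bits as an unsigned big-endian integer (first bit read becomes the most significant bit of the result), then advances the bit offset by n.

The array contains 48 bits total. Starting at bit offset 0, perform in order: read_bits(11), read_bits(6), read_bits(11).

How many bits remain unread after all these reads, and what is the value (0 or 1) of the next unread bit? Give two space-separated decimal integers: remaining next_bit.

Answer: 20 1

Derivation:
Read 1: bits[0:11] width=11 -> value=1967 (bin 11110101111); offset now 11 = byte 1 bit 3; 37 bits remain
Read 2: bits[11:17] width=6 -> value=62 (bin 111110); offset now 17 = byte 2 bit 1; 31 bits remain
Read 3: bits[17:28] width=11 -> value=1538 (bin 11000000010); offset now 28 = byte 3 bit 4; 20 bits remain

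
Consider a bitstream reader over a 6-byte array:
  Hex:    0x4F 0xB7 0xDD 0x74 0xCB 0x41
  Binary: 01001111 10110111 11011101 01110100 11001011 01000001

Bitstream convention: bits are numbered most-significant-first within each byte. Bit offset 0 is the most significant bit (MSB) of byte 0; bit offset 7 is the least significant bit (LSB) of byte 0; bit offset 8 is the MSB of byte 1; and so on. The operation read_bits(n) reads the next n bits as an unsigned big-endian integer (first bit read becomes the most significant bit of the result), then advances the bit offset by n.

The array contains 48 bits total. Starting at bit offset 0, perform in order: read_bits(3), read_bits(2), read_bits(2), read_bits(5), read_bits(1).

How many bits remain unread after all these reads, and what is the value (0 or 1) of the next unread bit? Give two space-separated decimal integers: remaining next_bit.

Read 1: bits[0:3] width=3 -> value=2 (bin 010); offset now 3 = byte 0 bit 3; 45 bits remain
Read 2: bits[3:5] width=2 -> value=1 (bin 01); offset now 5 = byte 0 bit 5; 43 bits remain
Read 3: bits[5:7] width=2 -> value=3 (bin 11); offset now 7 = byte 0 bit 7; 41 bits remain
Read 4: bits[7:12] width=5 -> value=27 (bin 11011); offset now 12 = byte 1 bit 4; 36 bits remain
Read 5: bits[12:13] width=1 -> value=0 (bin 0); offset now 13 = byte 1 bit 5; 35 bits remain

Answer: 35 1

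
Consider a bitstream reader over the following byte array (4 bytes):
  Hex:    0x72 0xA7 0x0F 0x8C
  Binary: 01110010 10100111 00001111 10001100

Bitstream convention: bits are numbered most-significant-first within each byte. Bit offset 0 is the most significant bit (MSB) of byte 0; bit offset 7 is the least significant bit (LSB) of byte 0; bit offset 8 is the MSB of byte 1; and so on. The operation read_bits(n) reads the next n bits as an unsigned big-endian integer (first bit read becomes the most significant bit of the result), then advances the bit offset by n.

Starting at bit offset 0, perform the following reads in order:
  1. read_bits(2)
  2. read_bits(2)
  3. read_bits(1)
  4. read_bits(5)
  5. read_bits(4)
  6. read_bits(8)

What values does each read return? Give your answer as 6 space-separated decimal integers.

Answer: 1 3 0 10 9 195

Derivation:
Read 1: bits[0:2] width=2 -> value=1 (bin 01); offset now 2 = byte 0 bit 2; 30 bits remain
Read 2: bits[2:4] width=2 -> value=3 (bin 11); offset now 4 = byte 0 bit 4; 28 bits remain
Read 3: bits[4:5] width=1 -> value=0 (bin 0); offset now 5 = byte 0 bit 5; 27 bits remain
Read 4: bits[5:10] width=5 -> value=10 (bin 01010); offset now 10 = byte 1 bit 2; 22 bits remain
Read 5: bits[10:14] width=4 -> value=9 (bin 1001); offset now 14 = byte 1 bit 6; 18 bits remain
Read 6: bits[14:22] width=8 -> value=195 (bin 11000011); offset now 22 = byte 2 bit 6; 10 bits remain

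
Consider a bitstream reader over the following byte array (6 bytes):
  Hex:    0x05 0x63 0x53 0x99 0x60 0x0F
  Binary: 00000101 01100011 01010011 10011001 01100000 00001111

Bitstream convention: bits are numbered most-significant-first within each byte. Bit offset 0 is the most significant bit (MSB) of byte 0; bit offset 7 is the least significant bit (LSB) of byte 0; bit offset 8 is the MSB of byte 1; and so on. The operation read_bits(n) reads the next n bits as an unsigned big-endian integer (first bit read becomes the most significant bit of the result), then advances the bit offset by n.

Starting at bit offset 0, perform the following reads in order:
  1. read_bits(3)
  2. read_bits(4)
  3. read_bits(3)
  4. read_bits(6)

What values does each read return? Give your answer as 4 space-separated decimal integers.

Answer: 0 2 5 35

Derivation:
Read 1: bits[0:3] width=3 -> value=0 (bin 000); offset now 3 = byte 0 bit 3; 45 bits remain
Read 2: bits[3:7] width=4 -> value=2 (bin 0010); offset now 7 = byte 0 bit 7; 41 bits remain
Read 3: bits[7:10] width=3 -> value=5 (bin 101); offset now 10 = byte 1 bit 2; 38 bits remain
Read 4: bits[10:16] width=6 -> value=35 (bin 100011); offset now 16 = byte 2 bit 0; 32 bits remain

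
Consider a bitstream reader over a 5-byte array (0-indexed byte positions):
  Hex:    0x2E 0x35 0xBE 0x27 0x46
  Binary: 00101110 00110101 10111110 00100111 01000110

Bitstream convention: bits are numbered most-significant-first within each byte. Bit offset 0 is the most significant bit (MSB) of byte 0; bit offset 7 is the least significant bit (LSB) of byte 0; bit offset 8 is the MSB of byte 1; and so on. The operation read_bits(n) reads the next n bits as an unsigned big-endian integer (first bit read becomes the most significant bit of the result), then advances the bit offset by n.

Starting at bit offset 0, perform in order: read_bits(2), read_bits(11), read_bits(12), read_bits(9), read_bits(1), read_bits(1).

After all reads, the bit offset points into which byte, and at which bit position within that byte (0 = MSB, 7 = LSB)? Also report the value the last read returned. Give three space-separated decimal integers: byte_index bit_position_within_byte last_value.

Answer: 4 4 0

Derivation:
Read 1: bits[0:2] width=2 -> value=0 (bin 00); offset now 2 = byte 0 bit 2; 38 bits remain
Read 2: bits[2:13] width=11 -> value=1478 (bin 10111000110); offset now 13 = byte 1 bit 5; 27 bits remain
Read 3: bits[13:25] width=12 -> value=2940 (bin 101101111100); offset now 25 = byte 3 bit 1; 15 bits remain
Read 4: bits[25:34] width=9 -> value=157 (bin 010011101); offset now 34 = byte 4 bit 2; 6 bits remain
Read 5: bits[34:35] width=1 -> value=0 (bin 0); offset now 35 = byte 4 bit 3; 5 bits remain
Read 6: bits[35:36] width=1 -> value=0 (bin 0); offset now 36 = byte 4 bit 4; 4 bits remain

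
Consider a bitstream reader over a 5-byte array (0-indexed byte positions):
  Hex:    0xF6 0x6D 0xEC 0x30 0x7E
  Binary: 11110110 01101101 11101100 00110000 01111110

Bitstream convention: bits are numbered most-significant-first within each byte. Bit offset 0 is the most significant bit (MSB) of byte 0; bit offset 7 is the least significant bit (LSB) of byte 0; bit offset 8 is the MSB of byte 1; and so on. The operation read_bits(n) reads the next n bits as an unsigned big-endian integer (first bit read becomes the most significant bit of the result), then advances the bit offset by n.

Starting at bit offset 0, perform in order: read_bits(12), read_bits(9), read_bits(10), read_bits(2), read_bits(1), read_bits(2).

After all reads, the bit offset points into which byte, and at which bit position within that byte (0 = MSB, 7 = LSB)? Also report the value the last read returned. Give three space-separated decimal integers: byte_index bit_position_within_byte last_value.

Read 1: bits[0:12] width=12 -> value=3942 (bin 111101100110); offset now 12 = byte 1 bit 4; 28 bits remain
Read 2: bits[12:21] width=9 -> value=445 (bin 110111101); offset now 21 = byte 2 bit 5; 19 bits remain
Read 3: bits[21:31] width=10 -> value=536 (bin 1000011000); offset now 31 = byte 3 bit 7; 9 bits remain
Read 4: bits[31:33] width=2 -> value=0 (bin 00); offset now 33 = byte 4 bit 1; 7 bits remain
Read 5: bits[33:34] width=1 -> value=1 (bin 1); offset now 34 = byte 4 bit 2; 6 bits remain
Read 6: bits[34:36] width=2 -> value=3 (bin 11); offset now 36 = byte 4 bit 4; 4 bits remain

Answer: 4 4 3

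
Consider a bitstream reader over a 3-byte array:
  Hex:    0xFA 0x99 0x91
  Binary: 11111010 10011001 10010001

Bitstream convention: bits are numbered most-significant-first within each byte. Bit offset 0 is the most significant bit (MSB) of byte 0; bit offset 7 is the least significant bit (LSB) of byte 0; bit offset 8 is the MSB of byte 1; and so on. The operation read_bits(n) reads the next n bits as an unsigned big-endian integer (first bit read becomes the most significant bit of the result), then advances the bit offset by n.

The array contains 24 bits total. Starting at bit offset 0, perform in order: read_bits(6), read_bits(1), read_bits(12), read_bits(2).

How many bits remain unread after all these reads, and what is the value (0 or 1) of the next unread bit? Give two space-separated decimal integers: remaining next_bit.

Answer: 3 0

Derivation:
Read 1: bits[0:6] width=6 -> value=62 (bin 111110); offset now 6 = byte 0 bit 6; 18 bits remain
Read 2: bits[6:7] width=1 -> value=1 (bin 1); offset now 7 = byte 0 bit 7; 17 bits remain
Read 3: bits[7:19] width=12 -> value=1228 (bin 010011001100); offset now 19 = byte 2 bit 3; 5 bits remain
Read 4: bits[19:21] width=2 -> value=2 (bin 10); offset now 21 = byte 2 bit 5; 3 bits remain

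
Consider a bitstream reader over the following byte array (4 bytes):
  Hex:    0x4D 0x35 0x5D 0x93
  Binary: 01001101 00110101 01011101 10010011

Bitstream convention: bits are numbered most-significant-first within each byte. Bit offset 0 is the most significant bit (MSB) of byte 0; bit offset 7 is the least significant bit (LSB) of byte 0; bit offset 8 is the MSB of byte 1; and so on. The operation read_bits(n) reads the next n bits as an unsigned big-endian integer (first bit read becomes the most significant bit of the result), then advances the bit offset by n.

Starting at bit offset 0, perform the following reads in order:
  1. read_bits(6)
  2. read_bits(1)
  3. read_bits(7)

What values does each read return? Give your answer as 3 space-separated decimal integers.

Read 1: bits[0:6] width=6 -> value=19 (bin 010011); offset now 6 = byte 0 bit 6; 26 bits remain
Read 2: bits[6:7] width=1 -> value=0 (bin 0); offset now 7 = byte 0 bit 7; 25 bits remain
Read 3: bits[7:14] width=7 -> value=77 (bin 1001101); offset now 14 = byte 1 bit 6; 18 bits remain

Answer: 19 0 77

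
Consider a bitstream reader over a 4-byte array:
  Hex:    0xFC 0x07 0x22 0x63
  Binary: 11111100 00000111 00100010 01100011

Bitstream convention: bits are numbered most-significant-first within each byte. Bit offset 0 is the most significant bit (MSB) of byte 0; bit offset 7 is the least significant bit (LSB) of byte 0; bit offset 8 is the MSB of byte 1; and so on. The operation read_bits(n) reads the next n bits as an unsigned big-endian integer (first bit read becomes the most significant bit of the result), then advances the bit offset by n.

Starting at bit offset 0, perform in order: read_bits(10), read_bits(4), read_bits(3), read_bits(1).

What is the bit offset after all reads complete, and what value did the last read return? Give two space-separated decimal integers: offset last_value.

Read 1: bits[0:10] width=10 -> value=1008 (bin 1111110000); offset now 10 = byte 1 bit 2; 22 bits remain
Read 2: bits[10:14] width=4 -> value=1 (bin 0001); offset now 14 = byte 1 bit 6; 18 bits remain
Read 3: bits[14:17] width=3 -> value=6 (bin 110); offset now 17 = byte 2 bit 1; 15 bits remain
Read 4: bits[17:18] width=1 -> value=0 (bin 0); offset now 18 = byte 2 bit 2; 14 bits remain

Answer: 18 0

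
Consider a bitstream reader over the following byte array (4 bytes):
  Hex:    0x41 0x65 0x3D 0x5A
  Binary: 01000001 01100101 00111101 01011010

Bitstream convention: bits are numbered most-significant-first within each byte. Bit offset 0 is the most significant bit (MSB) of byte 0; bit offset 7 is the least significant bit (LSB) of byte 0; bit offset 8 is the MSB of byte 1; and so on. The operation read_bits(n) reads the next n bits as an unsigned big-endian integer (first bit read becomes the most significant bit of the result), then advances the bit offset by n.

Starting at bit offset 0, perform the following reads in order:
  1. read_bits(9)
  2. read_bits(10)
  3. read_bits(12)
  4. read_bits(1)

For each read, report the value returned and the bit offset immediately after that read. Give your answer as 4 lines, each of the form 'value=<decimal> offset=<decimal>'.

Read 1: bits[0:9] width=9 -> value=130 (bin 010000010); offset now 9 = byte 1 bit 1; 23 bits remain
Read 2: bits[9:19] width=10 -> value=809 (bin 1100101001); offset now 19 = byte 2 bit 3; 13 bits remain
Read 3: bits[19:31] width=12 -> value=3757 (bin 111010101101); offset now 31 = byte 3 bit 7; 1 bits remain
Read 4: bits[31:32] width=1 -> value=0 (bin 0); offset now 32 = byte 4 bit 0; 0 bits remain

Answer: value=130 offset=9
value=809 offset=19
value=3757 offset=31
value=0 offset=32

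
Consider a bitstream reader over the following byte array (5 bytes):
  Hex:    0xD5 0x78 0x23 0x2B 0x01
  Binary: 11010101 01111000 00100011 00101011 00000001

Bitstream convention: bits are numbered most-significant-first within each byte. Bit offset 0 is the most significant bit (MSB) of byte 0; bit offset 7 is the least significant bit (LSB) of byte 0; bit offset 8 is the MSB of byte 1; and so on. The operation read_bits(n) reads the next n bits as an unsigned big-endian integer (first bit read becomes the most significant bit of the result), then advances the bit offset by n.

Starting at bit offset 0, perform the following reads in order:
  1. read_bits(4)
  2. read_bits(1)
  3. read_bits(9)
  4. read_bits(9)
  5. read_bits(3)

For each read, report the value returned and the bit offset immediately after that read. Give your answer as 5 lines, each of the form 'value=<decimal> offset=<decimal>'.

Answer: value=13 offset=4
value=0 offset=5
value=350 offset=14
value=17 offset=23
value=4 offset=26

Derivation:
Read 1: bits[0:4] width=4 -> value=13 (bin 1101); offset now 4 = byte 0 bit 4; 36 bits remain
Read 2: bits[4:5] width=1 -> value=0 (bin 0); offset now 5 = byte 0 bit 5; 35 bits remain
Read 3: bits[5:14] width=9 -> value=350 (bin 101011110); offset now 14 = byte 1 bit 6; 26 bits remain
Read 4: bits[14:23] width=9 -> value=17 (bin 000010001); offset now 23 = byte 2 bit 7; 17 bits remain
Read 5: bits[23:26] width=3 -> value=4 (bin 100); offset now 26 = byte 3 bit 2; 14 bits remain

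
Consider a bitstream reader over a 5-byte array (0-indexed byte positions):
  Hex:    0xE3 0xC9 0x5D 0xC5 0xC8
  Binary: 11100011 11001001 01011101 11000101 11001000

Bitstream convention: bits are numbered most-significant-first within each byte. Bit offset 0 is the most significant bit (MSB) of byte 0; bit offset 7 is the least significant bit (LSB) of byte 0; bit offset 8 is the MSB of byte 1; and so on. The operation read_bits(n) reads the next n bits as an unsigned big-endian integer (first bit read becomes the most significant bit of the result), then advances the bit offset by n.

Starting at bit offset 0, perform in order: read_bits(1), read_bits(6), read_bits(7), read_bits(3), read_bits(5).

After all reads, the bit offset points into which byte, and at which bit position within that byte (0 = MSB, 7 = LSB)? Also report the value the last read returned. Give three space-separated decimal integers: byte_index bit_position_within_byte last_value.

Read 1: bits[0:1] width=1 -> value=1 (bin 1); offset now 1 = byte 0 bit 1; 39 bits remain
Read 2: bits[1:7] width=6 -> value=49 (bin 110001); offset now 7 = byte 0 bit 7; 33 bits remain
Read 3: bits[7:14] width=7 -> value=114 (bin 1110010); offset now 14 = byte 1 bit 6; 26 bits remain
Read 4: bits[14:17] width=3 -> value=2 (bin 010); offset now 17 = byte 2 bit 1; 23 bits remain
Read 5: bits[17:22] width=5 -> value=23 (bin 10111); offset now 22 = byte 2 bit 6; 18 bits remain

Answer: 2 6 23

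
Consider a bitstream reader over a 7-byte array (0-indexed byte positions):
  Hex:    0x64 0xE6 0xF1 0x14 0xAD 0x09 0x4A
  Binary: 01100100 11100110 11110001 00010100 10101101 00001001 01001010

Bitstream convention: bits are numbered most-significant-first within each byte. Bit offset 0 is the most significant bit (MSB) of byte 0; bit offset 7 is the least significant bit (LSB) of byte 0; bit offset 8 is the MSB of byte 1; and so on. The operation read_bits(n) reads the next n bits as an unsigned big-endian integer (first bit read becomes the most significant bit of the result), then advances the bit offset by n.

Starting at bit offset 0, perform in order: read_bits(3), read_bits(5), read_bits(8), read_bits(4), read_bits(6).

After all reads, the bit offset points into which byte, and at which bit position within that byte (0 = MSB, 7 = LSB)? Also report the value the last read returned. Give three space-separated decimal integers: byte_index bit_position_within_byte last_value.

Answer: 3 2 4

Derivation:
Read 1: bits[0:3] width=3 -> value=3 (bin 011); offset now 3 = byte 0 bit 3; 53 bits remain
Read 2: bits[3:8] width=5 -> value=4 (bin 00100); offset now 8 = byte 1 bit 0; 48 bits remain
Read 3: bits[8:16] width=8 -> value=230 (bin 11100110); offset now 16 = byte 2 bit 0; 40 bits remain
Read 4: bits[16:20] width=4 -> value=15 (bin 1111); offset now 20 = byte 2 bit 4; 36 bits remain
Read 5: bits[20:26] width=6 -> value=4 (bin 000100); offset now 26 = byte 3 bit 2; 30 bits remain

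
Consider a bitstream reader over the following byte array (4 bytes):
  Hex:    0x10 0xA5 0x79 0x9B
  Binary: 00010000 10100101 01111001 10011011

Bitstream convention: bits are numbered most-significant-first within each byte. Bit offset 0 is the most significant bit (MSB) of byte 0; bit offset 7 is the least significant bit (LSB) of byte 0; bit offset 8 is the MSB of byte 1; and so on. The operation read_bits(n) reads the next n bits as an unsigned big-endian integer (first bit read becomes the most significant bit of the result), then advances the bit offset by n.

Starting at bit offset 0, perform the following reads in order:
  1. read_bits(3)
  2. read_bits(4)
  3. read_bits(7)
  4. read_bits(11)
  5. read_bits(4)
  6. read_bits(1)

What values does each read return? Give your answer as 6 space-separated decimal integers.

Answer: 0 8 41 755 3 0

Derivation:
Read 1: bits[0:3] width=3 -> value=0 (bin 000); offset now 3 = byte 0 bit 3; 29 bits remain
Read 2: bits[3:7] width=4 -> value=8 (bin 1000); offset now 7 = byte 0 bit 7; 25 bits remain
Read 3: bits[7:14] width=7 -> value=41 (bin 0101001); offset now 14 = byte 1 bit 6; 18 bits remain
Read 4: bits[14:25] width=11 -> value=755 (bin 01011110011); offset now 25 = byte 3 bit 1; 7 bits remain
Read 5: bits[25:29] width=4 -> value=3 (bin 0011); offset now 29 = byte 3 bit 5; 3 bits remain
Read 6: bits[29:30] width=1 -> value=0 (bin 0); offset now 30 = byte 3 bit 6; 2 bits remain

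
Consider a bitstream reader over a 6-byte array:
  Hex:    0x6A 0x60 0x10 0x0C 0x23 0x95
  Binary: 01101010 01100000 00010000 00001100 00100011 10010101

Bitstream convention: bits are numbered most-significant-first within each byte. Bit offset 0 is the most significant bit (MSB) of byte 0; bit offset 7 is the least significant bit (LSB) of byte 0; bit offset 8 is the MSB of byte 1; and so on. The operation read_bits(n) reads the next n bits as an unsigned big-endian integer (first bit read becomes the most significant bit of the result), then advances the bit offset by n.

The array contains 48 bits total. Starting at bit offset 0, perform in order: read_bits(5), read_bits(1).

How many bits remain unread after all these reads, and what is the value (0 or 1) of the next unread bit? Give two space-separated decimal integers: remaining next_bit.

Read 1: bits[0:5] width=5 -> value=13 (bin 01101); offset now 5 = byte 0 bit 5; 43 bits remain
Read 2: bits[5:6] width=1 -> value=0 (bin 0); offset now 6 = byte 0 bit 6; 42 bits remain

Answer: 42 1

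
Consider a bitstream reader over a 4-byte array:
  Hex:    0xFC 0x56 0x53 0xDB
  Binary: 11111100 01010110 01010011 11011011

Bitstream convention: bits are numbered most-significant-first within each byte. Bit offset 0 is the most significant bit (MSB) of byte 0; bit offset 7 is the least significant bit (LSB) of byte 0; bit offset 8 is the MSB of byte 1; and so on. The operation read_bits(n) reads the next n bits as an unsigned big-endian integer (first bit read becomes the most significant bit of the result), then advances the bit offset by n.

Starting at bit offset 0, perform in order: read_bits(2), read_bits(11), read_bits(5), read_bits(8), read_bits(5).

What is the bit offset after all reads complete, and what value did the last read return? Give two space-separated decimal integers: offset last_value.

Answer: 31 13

Derivation:
Read 1: bits[0:2] width=2 -> value=3 (bin 11); offset now 2 = byte 0 bit 2; 30 bits remain
Read 2: bits[2:13] width=11 -> value=1930 (bin 11110001010); offset now 13 = byte 1 bit 5; 19 bits remain
Read 3: bits[13:18] width=5 -> value=25 (bin 11001); offset now 18 = byte 2 bit 2; 14 bits remain
Read 4: bits[18:26] width=8 -> value=79 (bin 01001111); offset now 26 = byte 3 bit 2; 6 bits remain
Read 5: bits[26:31] width=5 -> value=13 (bin 01101); offset now 31 = byte 3 bit 7; 1 bits remain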